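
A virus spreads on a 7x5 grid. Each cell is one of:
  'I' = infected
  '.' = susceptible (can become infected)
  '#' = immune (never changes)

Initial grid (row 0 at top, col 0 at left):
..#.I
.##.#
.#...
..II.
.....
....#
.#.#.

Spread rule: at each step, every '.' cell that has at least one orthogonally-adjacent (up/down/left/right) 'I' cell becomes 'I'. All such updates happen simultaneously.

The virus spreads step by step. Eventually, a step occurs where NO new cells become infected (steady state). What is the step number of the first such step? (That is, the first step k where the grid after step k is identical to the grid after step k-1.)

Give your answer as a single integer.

Step 0 (initial): 3 infected
Step 1: +7 new -> 10 infected
Step 2: +7 new -> 17 infected
Step 3: +4 new -> 21 infected
Step 4: +2 new -> 23 infected
Step 5: +2 new -> 25 infected
Step 6: +1 new -> 26 infected
Step 7: +0 new -> 26 infected

Answer: 7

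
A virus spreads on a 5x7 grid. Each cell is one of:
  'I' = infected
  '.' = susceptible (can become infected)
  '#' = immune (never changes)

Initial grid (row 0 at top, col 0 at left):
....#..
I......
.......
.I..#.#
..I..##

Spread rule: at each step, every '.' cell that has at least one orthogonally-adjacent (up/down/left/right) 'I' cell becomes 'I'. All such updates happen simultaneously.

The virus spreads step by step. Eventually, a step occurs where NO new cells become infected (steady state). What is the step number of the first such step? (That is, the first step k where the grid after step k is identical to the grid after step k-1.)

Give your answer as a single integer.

Answer: 8

Derivation:
Step 0 (initial): 3 infected
Step 1: +8 new -> 11 infected
Step 2: +6 new -> 17 infected
Step 3: +3 new -> 20 infected
Step 4: +3 new -> 23 infected
Step 5: +2 new -> 25 infected
Step 6: +4 new -> 29 infected
Step 7: +1 new -> 30 infected
Step 8: +0 new -> 30 infected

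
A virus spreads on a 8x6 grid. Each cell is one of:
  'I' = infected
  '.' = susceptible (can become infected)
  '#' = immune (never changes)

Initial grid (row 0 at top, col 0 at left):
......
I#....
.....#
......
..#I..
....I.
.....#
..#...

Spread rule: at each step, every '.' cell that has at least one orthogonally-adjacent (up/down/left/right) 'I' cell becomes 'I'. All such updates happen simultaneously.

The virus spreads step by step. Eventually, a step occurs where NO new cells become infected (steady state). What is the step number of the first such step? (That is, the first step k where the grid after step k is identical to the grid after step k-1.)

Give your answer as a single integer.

Answer: 7

Derivation:
Step 0 (initial): 3 infected
Step 1: +7 new -> 10 infected
Step 2: +10 new -> 20 infected
Step 3: +11 new -> 31 infected
Step 4: +6 new -> 37 infected
Step 5: +4 new -> 41 infected
Step 6: +2 new -> 43 infected
Step 7: +0 new -> 43 infected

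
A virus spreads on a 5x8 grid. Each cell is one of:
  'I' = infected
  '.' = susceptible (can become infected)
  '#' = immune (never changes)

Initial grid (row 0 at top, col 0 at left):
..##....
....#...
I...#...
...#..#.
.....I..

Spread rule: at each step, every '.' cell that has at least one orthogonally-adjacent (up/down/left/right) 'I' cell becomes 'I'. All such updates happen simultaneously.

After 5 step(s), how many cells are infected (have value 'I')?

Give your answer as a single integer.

Answer: 33

Derivation:
Step 0 (initial): 2 infected
Step 1: +6 new -> 8 infected
Step 2: +9 new -> 17 infected
Step 3: +9 new -> 26 infected
Step 4: +4 new -> 30 infected
Step 5: +3 new -> 33 infected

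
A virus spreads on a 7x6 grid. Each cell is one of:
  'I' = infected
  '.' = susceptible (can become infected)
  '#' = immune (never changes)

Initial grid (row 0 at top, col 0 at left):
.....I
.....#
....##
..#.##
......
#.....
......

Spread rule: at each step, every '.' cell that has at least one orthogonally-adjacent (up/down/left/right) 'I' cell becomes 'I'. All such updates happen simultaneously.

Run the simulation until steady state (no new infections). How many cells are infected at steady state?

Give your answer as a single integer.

Step 0 (initial): 1 infected
Step 1: +1 new -> 2 infected
Step 2: +2 new -> 4 infected
Step 3: +2 new -> 6 infected
Step 4: +3 new -> 9 infected
Step 5: +4 new -> 13 infected
Step 6: +3 new -> 16 infected
Step 7: +5 new -> 21 infected
Step 8: +6 new -> 27 infected
Step 9: +5 new -> 32 infected
Step 10: +2 new -> 34 infected
Step 11: +1 new -> 35 infected
Step 12: +0 new -> 35 infected

Answer: 35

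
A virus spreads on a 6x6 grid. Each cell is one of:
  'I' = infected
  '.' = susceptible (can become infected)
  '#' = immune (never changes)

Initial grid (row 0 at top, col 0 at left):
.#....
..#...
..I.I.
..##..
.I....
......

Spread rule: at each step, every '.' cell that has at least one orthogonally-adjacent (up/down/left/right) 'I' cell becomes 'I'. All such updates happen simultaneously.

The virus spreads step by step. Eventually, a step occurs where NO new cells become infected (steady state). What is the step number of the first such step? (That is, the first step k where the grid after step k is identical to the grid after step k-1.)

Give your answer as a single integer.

Step 0 (initial): 3 infected
Step 1: +9 new -> 12 infected
Step 2: +11 new -> 23 infected
Step 3: +6 new -> 29 infected
Step 4: +3 new -> 32 infected
Step 5: +0 new -> 32 infected

Answer: 5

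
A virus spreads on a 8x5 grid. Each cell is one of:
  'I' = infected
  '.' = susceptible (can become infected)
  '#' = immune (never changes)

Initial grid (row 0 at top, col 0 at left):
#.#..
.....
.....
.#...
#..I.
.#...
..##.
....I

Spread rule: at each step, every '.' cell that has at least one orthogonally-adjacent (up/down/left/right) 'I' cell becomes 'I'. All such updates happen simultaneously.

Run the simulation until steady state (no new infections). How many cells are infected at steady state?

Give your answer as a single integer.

Answer: 33

Derivation:
Step 0 (initial): 2 infected
Step 1: +6 new -> 8 infected
Step 2: +7 new -> 15 infected
Step 3: +4 new -> 19 infected
Step 4: +6 new -> 25 infected
Step 5: +4 new -> 29 infected
Step 6: +4 new -> 33 infected
Step 7: +0 new -> 33 infected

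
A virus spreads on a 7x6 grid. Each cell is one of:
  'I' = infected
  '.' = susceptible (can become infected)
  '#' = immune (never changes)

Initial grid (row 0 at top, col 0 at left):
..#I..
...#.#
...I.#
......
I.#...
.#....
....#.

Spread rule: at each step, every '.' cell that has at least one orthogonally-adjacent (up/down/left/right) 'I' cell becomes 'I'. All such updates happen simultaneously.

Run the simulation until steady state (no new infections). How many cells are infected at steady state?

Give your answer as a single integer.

Answer: 35

Derivation:
Step 0 (initial): 3 infected
Step 1: +7 new -> 10 infected
Step 2: +10 new -> 20 infected
Step 3: +6 new -> 26 infected
Step 4: +7 new -> 33 infected
Step 5: +1 new -> 34 infected
Step 6: +1 new -> 35 infected
Step 7: +0 new -> 35 infected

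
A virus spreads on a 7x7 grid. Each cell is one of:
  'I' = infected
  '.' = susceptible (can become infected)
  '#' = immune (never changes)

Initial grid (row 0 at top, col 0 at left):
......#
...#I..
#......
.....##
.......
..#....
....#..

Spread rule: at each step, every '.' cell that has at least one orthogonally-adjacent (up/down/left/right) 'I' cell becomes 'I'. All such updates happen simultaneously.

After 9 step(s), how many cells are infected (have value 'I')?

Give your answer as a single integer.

Step 0 (initial): 1 infected
Step 1: +3 new -> 4 infected
Step 2: +6 new -> 10 infected
Step 3: +5 new -> 15 infected
Step 4: +7 new -> 22 infected
Step 5: +7 new -> 29 infected
Step 6: +6 new -> 35 infected
Step 7: +4 new -> 39 infected
Step 8: +2 new -> 41 infected
Step 9: +1 new -> 42 infected

Answer: 42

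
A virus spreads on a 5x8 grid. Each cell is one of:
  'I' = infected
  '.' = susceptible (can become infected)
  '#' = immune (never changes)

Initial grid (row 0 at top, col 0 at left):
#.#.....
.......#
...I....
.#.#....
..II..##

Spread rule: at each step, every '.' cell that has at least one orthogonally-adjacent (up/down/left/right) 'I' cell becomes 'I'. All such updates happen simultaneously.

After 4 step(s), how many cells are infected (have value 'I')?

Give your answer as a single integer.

Step 0 (initial): 3 infected
Step 1: +6 new -> 9 infected
Step 2: +8 new -> 17 infected
Step 3: +7 new -> 24 infected
Step 4: +6 new -> 30 infected

Answer: 30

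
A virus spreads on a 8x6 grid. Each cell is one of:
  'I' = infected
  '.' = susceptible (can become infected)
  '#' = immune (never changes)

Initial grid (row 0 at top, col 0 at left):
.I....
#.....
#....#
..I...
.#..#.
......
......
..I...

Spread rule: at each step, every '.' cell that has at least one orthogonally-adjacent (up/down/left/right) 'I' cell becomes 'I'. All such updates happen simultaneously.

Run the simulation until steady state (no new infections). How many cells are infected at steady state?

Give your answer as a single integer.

Step 0 (initial): 3 infected
Step 1: +10 new -> 13 infected
Step 2: +12 new -> 25 infected
Step 3: +10 new -> 35 infected
Step 4: +6 new -> 41 infected
Step 5: +2 new -> 43 infected
Step 6: +0 new -> 43 infected

Answer: 43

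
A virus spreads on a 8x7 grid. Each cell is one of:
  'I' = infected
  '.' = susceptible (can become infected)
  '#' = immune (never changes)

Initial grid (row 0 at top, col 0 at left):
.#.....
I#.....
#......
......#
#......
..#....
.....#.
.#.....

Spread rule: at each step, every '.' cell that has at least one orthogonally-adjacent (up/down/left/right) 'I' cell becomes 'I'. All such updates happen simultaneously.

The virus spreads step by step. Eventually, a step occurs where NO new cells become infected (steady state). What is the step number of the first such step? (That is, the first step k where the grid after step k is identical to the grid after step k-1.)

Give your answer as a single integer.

Answer: 2

Derivation:
Step 0 (initial): 1 infected
Step 1: +1 new -> 2 infected
Step 2: +0 new -> 2 infected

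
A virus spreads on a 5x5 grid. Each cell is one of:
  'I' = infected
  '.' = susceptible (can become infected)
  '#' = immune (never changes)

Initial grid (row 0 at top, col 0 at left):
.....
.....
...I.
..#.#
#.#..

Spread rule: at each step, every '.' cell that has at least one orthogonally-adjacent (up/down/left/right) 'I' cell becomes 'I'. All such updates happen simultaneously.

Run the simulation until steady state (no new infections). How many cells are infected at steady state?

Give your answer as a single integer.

Answer: 21

Derivation:
Step 0 (initial): 1 infected
Step 1: +4 new -> 5 infected
Step 2: +5 new -> 10 infected
Step 3: +6 new -> 16 infected
Step 4: +4 new -> 20 infected
Step 5: +1 new -> 21 infected
Step 6: +0 new -> 21 infected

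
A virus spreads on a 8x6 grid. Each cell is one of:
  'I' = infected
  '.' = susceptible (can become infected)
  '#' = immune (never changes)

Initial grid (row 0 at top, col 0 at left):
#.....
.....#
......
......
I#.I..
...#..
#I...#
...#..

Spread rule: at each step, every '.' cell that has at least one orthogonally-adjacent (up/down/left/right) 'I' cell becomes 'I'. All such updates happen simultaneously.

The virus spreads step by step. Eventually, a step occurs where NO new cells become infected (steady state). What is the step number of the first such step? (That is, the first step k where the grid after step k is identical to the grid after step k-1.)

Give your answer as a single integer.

Step 0 (initial): 3 infected
Step 1: +8 new -> 11 infected
Step 2: +11 new -> 22 infected
Step 3: +8 new -> 30 infected
Step 4: +6 new -> 36 infected
Step 5: +4 new -> 40 infected
Step 6: +1 new -> 41 infected
Step 7: +0 new -> 41 infected

Answer: 7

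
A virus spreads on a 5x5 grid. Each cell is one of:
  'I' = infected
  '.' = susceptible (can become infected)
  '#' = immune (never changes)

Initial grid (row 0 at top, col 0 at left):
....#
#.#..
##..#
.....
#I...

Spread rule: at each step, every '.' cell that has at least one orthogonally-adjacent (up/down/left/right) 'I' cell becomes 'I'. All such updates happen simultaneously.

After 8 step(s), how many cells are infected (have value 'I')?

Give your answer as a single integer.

Answer: 16

Derivation:
Step 0 (initial): 1 infected
Step 1: +2 new -> 3 infected
Step 2: +3 new -> 6 infected
Step 3: +3 new -> 9 infected
Step 4: +2 new -> 11 infected
Step 5: +1 new -> 12 infected
Step 6: +2 new -> 14 infected
Step 7: +1 new -> 15 infected
Step 8: +1 new -> 16 infected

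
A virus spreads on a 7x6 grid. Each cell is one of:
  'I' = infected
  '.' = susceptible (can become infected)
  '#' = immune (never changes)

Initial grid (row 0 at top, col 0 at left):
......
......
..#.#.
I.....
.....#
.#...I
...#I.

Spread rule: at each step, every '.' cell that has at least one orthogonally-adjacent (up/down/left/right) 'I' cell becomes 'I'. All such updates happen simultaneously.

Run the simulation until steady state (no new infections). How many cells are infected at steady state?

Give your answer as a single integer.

Answer: 37

Derivation:
Step 0 (initial): 3 infected
Step 1: +5 new -> 8 infected
Step 2: +7 new -> 15 infected
Step 3: +8 new -> 23 infected
Step 4: +6 new -> 29 infected
Step 5: +3 new -> 32 infected
Step 6: +3 new -> 35 infected
Step 7: +2 new -> 37 infected
Step 8: +0 new -> 37 infected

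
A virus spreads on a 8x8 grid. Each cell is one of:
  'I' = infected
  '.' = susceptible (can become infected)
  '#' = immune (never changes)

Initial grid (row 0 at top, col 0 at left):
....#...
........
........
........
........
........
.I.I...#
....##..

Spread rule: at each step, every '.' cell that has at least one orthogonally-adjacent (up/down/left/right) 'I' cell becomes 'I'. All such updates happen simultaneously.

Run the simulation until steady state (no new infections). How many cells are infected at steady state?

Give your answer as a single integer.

Step 0 (initial): 2 infected
Step 1: +7 new -> 9 infected
Step 2: +8 new -> 17 infected
Step 3: +7 new -> 24 infected
Step 4: +8 new -> 32 infected
Step 5: +9 new -> 41 infected
Step 6: +8 new -> 49 infected
Step 7: +5 new -> 54 infected
Step 8: +3 new -> 57 infected
Step 9: +2 new -> 59 infected
Step 10: +1 new -> 60 infected
Step 11: +0 new -> 60 infected

Answer: 60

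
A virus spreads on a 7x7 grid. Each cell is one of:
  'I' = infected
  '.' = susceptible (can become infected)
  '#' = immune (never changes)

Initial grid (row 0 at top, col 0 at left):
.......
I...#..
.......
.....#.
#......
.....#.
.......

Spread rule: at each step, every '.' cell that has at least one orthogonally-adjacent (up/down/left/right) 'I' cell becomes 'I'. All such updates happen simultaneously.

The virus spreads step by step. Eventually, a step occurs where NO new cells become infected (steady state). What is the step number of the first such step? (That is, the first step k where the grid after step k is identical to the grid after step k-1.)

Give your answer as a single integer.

Answer: 12

Derivation:
Step 0 (initial): 1 infected
Step 1: +3 new -> 4 infected
Step 2: +4 new -> 8 infected
Step 3: +4 new -> 12 infected
Step 4: +4 new -> 16 infected
Step 5: +5 new -> 21 infected
Step 6: +7 new -> 28 infected
Step 7: +7 new -> 35 infected
Step 8: +5 new -> 40 infected
Step 9: +2 new -> 42 infected
Step 10: +2 new -> 44 infected
Step 11: +1 new -> 45 infected
Step 12: +0 new -> 45 infected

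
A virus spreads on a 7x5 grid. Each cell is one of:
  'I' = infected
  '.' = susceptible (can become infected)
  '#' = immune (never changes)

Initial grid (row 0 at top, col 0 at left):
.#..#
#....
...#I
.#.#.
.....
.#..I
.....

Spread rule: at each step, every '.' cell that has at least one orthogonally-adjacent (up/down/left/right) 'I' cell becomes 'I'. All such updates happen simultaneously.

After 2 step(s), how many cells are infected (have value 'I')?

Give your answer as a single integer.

Step 0 (initial): 2 infected
Step 1: +5 new -> 7 infected
Step 2: +4 new -> 11 infected

Answer: 11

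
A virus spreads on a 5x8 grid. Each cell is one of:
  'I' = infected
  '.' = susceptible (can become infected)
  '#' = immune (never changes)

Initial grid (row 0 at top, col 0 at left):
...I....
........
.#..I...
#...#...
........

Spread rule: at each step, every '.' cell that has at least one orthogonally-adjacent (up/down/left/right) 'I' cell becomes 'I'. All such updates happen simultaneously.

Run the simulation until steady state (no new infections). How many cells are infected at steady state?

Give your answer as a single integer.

Answer: 37

Derivation:
Step 0 (initial): 2 infected
Step 1: +6 new -> 8 infected
Step 2: +8 new -> 16 infected
Step 3: +9 new -> 25 infected
Step 4: +8 new -> 33 infected
Step 5: +3 new -> 36 infected
Step 6: +1 new -> 37 infected
Step 7: +0 new -> 37 infected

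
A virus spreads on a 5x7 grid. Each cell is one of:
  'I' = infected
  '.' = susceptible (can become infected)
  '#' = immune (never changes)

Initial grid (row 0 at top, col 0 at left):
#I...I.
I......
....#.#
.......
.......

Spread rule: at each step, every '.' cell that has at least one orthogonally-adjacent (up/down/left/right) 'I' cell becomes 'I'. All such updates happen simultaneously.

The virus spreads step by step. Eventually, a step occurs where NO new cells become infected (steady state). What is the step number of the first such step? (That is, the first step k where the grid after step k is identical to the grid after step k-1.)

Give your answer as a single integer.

Answer: 7

Derivation:
Step 0 (initial): 3 infected
Step 1: +6 new -> 9 infected
Step 2: +7 new -> 16 infected
Step 3: +5 new -> 21 infected
Step 4: +6 new -> 27 infected
Step 5: +4 new -> 31 infected
Step 6: +1 new -> 32 infected
Step 7: +0 new -> 32 infected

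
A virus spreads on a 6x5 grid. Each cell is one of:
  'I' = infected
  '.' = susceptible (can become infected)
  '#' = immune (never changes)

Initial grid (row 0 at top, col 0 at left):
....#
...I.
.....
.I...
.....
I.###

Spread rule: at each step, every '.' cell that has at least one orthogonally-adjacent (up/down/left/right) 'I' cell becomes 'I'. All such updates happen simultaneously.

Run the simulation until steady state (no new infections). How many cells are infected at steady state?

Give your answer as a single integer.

Answer: 26

Derivation:
Step 0 (initial): 3 infected
Step 1: +10 new -> 13 infected
Step 2: +7 new -> 20 infected
Step 3: +4 new -> 24 infected
Step 4: +2 new -> 26 infected
Step 5: +0 new -> 26 infected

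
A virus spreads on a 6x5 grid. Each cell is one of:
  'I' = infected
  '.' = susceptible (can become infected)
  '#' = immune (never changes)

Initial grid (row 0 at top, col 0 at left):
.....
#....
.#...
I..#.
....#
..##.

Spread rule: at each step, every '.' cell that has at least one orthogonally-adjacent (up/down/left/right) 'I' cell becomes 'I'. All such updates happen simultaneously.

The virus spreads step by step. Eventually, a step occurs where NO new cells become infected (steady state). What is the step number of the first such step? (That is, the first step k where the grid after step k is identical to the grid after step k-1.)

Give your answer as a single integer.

Answer: 8

Derivation:
Step 0 (initial): 1 infected
Step 1: +3 new -> 4 infected
Step 2: +3 new -> 7 infected
Step 3: +3 new -> 10 infected
Step 4: +3 new -> 13 infected
Step 5: +4 new -> 17 infected
Step 6: +4 new -> 21 infected
Step 7: +2 new -> 23 infected
Step 8: +0 new -> 23 infected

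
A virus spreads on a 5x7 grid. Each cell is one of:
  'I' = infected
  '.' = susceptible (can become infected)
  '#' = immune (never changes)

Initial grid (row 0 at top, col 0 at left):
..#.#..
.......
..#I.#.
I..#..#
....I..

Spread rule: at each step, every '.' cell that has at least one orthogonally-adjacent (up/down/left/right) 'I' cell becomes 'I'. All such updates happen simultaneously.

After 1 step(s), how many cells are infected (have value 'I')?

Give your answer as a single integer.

Answer: 11

Derivation:
Step 0 (initial): 3 infected
Step 1: +8 new -> 11 infected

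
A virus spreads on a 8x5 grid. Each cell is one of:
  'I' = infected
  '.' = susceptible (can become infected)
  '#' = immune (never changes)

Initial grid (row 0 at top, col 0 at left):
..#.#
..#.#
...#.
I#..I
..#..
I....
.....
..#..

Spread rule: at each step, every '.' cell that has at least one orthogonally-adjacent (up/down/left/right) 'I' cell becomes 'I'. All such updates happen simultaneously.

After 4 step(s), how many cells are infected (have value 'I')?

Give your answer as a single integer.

Answer: 29

Derivation:
Step 0 (initial): 3 infected
Step 1: +7 new -> 10 infected
Step 2: +9 new -> 19 infected
Step 3: +7 new -> 26 infected
Step 4: +3 new -> 29 infected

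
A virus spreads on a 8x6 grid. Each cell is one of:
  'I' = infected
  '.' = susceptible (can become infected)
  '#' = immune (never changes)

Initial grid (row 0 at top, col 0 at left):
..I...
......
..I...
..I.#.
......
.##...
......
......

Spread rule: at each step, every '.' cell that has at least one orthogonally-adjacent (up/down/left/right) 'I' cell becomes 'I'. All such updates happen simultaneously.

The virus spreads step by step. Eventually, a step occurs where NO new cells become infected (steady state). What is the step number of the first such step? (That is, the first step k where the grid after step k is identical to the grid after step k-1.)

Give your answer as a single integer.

Answer: 8

Derivation:
Step 0 (initial): 3 infected
Step 1: +8 new -> 11 infected
Step 2: +9 new -> 20 infected
Step 3: +7 new -> 27 infected
Step 4: +6 new -> 33 infected
Step 5: +5 new -> 38 infected
Step 6: +5 new -> 43 infected
Step 7: +2 new -> 45 infected
Step 8: +0 new -> 45 infected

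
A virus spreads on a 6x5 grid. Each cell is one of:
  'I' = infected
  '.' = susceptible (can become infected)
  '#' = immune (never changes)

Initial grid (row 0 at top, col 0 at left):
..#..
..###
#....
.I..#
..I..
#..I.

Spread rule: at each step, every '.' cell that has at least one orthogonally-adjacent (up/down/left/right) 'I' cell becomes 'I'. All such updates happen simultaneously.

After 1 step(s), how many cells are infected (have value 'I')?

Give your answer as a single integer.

Step 0 (initial): 3 infected
Step 1: +7 new -> 10 infected

Answer: 10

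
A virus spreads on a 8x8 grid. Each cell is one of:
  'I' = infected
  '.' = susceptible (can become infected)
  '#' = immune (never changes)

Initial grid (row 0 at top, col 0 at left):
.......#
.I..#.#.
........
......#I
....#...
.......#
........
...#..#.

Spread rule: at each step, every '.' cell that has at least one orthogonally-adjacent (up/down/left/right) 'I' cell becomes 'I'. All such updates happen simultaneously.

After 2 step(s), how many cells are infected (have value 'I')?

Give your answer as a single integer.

Step 0 (initial): 2 infected
Step 1: +6 new -> 8 infected
Step 2: +9 new -> 17 infected

Answer: 17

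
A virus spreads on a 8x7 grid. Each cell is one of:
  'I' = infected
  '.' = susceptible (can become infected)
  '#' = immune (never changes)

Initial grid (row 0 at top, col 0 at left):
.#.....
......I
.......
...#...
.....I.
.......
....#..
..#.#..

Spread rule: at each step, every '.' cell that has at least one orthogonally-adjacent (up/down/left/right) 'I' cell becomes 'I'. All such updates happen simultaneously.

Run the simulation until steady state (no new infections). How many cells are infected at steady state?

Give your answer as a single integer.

Step 0 (initial): 2 infected
Step 1: +7 new -> 9 infected
Step 2: +9 new -> 18 infected
Step 3: +7 new -> 25 infected
Step 4: +8 new -> 33 infected
Step 5: +8 new -> 41 infected
Step 6: +5 new -> 46 infected
Step 7: +4 new -> 50 infected
Step 8: +1 new -> 51 infected
Step 9: +0 new -> 51 infected

Answer: 51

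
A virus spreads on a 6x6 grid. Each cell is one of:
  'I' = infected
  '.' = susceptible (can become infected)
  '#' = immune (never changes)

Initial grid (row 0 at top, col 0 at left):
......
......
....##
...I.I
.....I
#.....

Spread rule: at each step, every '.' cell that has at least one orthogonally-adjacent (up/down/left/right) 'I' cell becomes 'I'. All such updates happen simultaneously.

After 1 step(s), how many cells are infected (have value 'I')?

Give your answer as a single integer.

Step 0 (initial): 3 infected
Step 1: +6 new -> 9 infected

Answer: 9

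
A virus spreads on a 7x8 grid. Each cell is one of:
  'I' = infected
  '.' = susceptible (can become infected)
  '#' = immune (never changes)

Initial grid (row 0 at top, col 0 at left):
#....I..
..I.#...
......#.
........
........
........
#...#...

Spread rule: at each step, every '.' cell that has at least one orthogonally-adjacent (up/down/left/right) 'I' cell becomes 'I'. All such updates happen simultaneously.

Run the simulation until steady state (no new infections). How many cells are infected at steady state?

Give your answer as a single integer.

Step 0 (initial): 2 infected
Step 1: +7 new -> 9 infected
Step 2: +9 new -> 18 infected
Step 3: +7 new -> 25 infected
Step 4: +8 new -> 33 infected
Step 5: +8 new -> 41 infected
Step 6: +7 new -> 48 infected
Step 7: +2 new -> 50 infected
Step 8: +1 new -> 51 infected
Step 9: +0 new -> 51 infected

Answer: 51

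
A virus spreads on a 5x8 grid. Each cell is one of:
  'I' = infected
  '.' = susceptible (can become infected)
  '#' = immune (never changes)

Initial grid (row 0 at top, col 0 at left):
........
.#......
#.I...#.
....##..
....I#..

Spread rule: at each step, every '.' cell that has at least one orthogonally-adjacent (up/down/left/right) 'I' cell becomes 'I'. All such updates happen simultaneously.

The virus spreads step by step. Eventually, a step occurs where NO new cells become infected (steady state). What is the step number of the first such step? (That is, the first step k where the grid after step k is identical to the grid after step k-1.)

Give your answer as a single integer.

Answer: 11

Derivation:
Step 0 (initial): 2 infected
Step 1: +5 new -> 7 infected
Step 2: +6 new -> 13 infected
Step 3: +6 new -> 19 infected
Step 4: +4 new -> 23 infected
Step 5: +3 new -> 26 infected
Step 6: +2 new -> 28 infected
Step 7: +2 new -> 30 infected
Step 8: +1 new -> 31 infected
Step 9: +2 new -> 33 infected
Step 10: +1 new -> 34 infected
Step 11: +0 new -> 34 infected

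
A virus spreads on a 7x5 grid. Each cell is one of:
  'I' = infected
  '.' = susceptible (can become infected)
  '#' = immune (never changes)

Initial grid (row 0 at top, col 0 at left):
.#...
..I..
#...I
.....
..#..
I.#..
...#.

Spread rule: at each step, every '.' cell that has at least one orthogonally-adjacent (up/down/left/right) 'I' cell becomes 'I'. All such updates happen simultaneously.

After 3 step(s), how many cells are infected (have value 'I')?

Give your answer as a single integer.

Step 0 (initial): 3 infected
Step 1: +10 new -> 13 infected
Step 2: +10 new -> 23 infected
Step 3: +5 new -> 28 infected

Answer: 28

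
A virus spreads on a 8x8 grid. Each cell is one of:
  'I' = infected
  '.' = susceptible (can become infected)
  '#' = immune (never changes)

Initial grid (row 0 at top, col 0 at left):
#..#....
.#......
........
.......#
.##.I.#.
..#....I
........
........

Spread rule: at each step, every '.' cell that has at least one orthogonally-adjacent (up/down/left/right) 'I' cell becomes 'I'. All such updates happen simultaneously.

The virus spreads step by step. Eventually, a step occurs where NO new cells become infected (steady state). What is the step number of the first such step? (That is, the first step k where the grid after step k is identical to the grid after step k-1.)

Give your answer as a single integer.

Step 0 (initial): 2 infected
Step 1: +7 new -> 9 infected
Step 2: +8 new -> 17 infected
Step 3: +9 new -> 26 infected
Step 4: +9 new -> 35 infected
Step 5: +8 new -> 43 infected
Step 6: +8 new -> 51 infected
Step 7: +5 new -> 56 infected
Step 8: +0 new -> 56 infected

Answer: 8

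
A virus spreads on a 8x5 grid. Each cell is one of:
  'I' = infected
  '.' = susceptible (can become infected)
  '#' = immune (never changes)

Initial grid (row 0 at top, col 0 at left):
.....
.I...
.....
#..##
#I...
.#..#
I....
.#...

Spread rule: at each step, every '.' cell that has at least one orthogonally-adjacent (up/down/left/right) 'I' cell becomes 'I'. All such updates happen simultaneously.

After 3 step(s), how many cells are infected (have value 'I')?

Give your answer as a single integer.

Step 0 (initial): 3 infected
Step 1: +9 new -> 12 infected
Step 2: +9 new -> 21 infected
Step 3: +7 new -> 28 infected

Answer: 28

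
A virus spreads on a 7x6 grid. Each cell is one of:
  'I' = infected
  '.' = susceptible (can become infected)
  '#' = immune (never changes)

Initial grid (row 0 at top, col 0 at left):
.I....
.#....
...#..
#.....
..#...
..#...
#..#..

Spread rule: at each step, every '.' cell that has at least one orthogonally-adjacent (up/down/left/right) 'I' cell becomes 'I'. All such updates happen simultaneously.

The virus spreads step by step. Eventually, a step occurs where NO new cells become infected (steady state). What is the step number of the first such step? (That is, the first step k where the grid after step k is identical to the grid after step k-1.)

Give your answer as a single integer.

Answer: 11

Derivation:
Step 0 (initial): 1 infected
Step 1: +2 new -> 3 infected
Step 2: +3 new -> 6 infected
Step 3: +4 new -> 10 infected
Step 4: +4 new -> 14 infected
Step 5: +4 new -> 18 infected
Step 6: +4 new -> 22 infected
Step 7: +5 new -> 27 infected
Step 8: +4 new -> 31 infected
Step 9: +3 new -> 34 infected
Step 10: +1 new -> 35 infected
Step 11: +0 new -> 35 infected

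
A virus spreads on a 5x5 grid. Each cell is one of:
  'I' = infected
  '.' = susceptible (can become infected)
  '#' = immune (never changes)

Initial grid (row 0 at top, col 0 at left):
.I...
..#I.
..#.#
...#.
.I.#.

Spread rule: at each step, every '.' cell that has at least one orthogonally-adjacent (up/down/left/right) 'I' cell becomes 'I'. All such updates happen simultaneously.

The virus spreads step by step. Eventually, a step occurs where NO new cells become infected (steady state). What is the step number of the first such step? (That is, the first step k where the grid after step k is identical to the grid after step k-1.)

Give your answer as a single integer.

Step 0 (initial): 3 infected
Step 1: +9 new -> 12 infected
Step 2: +5 new -> 17 infected
Step 3: +1 new -> 18 infected
Step 4: +0 new -> 18 infected

Answer: 4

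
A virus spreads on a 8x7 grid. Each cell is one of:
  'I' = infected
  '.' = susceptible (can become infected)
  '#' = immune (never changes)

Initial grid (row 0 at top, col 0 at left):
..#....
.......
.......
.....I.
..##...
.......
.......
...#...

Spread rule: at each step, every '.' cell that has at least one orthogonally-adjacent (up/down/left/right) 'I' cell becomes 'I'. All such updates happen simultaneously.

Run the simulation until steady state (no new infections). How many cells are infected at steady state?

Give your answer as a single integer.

Step 0 (initial): 1 infected
Step 1: +4 new -> 5 infected
Step 2: +7 new -> 12 infected
Step 3: +8 new -> 20 infected
Step 4: +9 new -> 29 infected
Step 5: +9 new -> 38 infected
Step 6: +5 new -> 43 infected
Step 7: +5 new -> 48 infected
Step 8: +3 new -> 51 infected
Step 9: +1 new -> 52 infected
Step 10: +0 new -> 52 infected

Answer: 52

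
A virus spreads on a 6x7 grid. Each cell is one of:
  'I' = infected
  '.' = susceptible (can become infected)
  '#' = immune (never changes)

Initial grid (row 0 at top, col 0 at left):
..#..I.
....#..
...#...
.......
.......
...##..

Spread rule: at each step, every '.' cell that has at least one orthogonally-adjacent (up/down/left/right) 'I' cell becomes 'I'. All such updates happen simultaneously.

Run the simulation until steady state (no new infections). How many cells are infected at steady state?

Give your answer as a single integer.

Answer: 37

Derivation:
Step 0 (initial): 1 infected
Step 1: +3 new -> 4 infected
Step 2: +3 new -> 7 infected
Step 3: +4 new -> 11 infected
Step 4: +4 new -> 15 infected
Step 5: +6 new -> 21 infected
Step 6: +6 new -> 27 infected
Step 7: +4 new -> 31 infected
Step 8: +3 new -> 34 infected
Step 9: +2 new -> 36 infected
Step 10: +1 new -> 37 infected
Step 11: +0 new -> 37 infected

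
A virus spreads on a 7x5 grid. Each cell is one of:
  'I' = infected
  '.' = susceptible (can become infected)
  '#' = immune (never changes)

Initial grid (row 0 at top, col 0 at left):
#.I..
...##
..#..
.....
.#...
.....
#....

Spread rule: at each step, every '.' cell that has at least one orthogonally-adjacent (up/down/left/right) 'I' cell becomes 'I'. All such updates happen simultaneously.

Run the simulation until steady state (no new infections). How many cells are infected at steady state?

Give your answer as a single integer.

Step 0 (initial): 1 infected
Step 1: +3 new -> 4 infected
Step 2: +2 new -> 6 infected
Step 3: +2 new -> 8 infected
Step 4: +2 new -> 10 infected
Step 5: +2 new -> 12 infected
Step 6: +3 new -> 15 infected
Step 7: +5 new -> 20 infected
Step 8: +5 new -> 25 infected
Step 9: +3 new -> 28 infected
Step 10: +1 new -> 29 infected
Step 11: +0 new -> 29 infected

Answer: 29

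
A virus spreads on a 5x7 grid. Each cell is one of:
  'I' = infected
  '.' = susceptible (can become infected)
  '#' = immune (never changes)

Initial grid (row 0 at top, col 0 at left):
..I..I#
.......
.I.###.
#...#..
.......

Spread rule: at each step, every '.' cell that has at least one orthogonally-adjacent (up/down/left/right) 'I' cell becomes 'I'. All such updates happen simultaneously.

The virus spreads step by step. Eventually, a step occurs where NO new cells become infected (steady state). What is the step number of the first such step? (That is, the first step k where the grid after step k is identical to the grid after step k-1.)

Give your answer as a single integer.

Answer: 7

Derivation:
Step 0 (initial): 3 infected
Step 1: +9 new -> 12 infected
Step 2: +7 new -> 19 infected
Step 3: +4 new -> 23 infected
Step 4: +2 new -> 25 infected
Step 5: +3 new -> 28 infected
Step 6: +1 new -> 29 infected
Step 7: +0 new -> 29 infected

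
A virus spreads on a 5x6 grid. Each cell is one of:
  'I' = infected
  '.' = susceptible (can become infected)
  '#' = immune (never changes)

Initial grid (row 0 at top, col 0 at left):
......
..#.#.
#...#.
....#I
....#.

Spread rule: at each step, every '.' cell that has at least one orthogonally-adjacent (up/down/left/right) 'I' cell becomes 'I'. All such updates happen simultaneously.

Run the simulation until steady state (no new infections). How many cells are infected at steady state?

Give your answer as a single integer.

Step 0 (initial): 1 infected
Step 1: +2 new -> 3 infected
Step 2: +1 new -> 4 infected
Step 3: +1 new -> 5 infected
Step 4: +1 new -> 6 infected
Step 5: +1 new -> 7 infected
Step 6: +2 new -> 9 infected
Step 7: +2 new -> 11 infected
Step 8: +4 new -> 15 infected
Step 9: +4 new -> 19 infected
Step 10: +2 new -> 21 infected
Step 11: +2 new -> 23 infected
Step 12: +1 new -> 24 infected
Step 13: +0 new -> 24 infected

Answer: 24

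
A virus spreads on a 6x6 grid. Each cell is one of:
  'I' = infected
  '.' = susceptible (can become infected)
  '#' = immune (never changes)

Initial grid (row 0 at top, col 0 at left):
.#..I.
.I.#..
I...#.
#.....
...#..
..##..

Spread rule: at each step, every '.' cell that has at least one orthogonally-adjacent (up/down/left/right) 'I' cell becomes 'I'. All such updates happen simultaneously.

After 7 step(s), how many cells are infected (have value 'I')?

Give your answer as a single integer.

Step 0 (initial): 3 infected
Step 1: +6 new -> 9 infected
Step 2: +5 new -> 14 infected
Step 3: +4 new -> 18 infected
Step 4: +5 new -> 23 infected
Step 5: +3 new -> 26 infected
Step 6: +2 new -> 28 infected
Step 7: +1 new -> 29 infected

Answer: 29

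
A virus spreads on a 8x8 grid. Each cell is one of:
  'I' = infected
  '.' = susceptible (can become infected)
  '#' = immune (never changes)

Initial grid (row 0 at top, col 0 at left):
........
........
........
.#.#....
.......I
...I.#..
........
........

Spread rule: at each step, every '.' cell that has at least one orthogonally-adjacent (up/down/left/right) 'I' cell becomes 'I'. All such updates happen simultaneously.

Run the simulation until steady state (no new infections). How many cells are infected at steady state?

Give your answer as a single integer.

Answer: 61

Derivation:
Step 0 (initial): 2 infected
Step 1: +7 new -> 9 infected
Step 2: +11 new -> 20 infected
Step 3: +13 new -> 33 infected
Step 4: +10 new -> 43 infected
Step 5: +8 new -> 51 infected
Step 6: +6 new -> 57 infected
Step 7: +3 new -> 60 infected
Step 8: +1 new -> 61 infected
Step 9: +0 new -> 61 infected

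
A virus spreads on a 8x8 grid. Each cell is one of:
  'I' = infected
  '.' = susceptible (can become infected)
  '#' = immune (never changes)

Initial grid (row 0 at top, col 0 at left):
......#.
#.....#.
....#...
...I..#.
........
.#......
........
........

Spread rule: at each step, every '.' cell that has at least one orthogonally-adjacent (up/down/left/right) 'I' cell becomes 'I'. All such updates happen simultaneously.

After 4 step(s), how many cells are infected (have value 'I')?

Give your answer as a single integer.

Step 0 (initial): 1 infected
Step 1: +4 new -> 5 infected
Step 2: +7 new -> 12 infected
Step 3: +11 new -> 23 infected
Step 4: +12 new -> 35 infected

Answer: 35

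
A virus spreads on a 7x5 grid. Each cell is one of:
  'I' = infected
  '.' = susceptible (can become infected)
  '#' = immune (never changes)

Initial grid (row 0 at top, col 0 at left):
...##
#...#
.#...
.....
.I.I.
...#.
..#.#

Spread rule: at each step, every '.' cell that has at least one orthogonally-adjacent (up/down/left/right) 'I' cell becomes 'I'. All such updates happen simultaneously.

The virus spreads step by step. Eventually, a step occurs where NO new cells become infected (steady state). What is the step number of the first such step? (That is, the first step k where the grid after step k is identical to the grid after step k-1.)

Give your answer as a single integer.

Step 0 (initial): 2 infected
Step 1: +6 new -> 8 infected
Step 2: +8 new -> 16 infected
Step 3: +5 new -> 21 infected
Step 4: +1 new -> 22 infected
Step 5: +2 new -> 24 infected
Step 6: +1 new -> 25 infected
Step 7: +1 new -> 26 infected
Step 8: +0 new -> 26 infected

Answer: 8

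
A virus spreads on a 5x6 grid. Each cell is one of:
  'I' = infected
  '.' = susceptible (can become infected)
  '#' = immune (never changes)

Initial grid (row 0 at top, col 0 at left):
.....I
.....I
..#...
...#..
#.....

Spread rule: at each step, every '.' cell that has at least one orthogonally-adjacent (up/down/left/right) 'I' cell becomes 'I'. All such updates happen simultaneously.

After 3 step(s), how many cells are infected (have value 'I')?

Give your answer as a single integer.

Step 0 (initial): 2 infected
Step 1: +3 new -> 5 infected
Step 2: +4 new -> 9 infected
Step 3: +5 new -> 14 infected

Answer: 14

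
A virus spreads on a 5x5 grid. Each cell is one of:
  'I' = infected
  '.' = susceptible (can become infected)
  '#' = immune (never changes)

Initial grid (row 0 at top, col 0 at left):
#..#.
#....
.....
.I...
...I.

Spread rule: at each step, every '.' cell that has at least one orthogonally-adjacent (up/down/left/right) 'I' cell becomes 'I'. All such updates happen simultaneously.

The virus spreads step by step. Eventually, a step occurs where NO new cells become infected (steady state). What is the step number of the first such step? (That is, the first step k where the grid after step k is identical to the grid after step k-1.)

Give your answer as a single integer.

Answer: 6

Derivation:
Step 0 (initial): 2 infected
Step 1: +7 new -> 9 infected
Step 2: +6 new -> 15 infected
Step 3: +4 new -> 19 infected
Step 4: +2 new -> 21 infected
Step 5: +1 new -> 22 infected
Step 6: +0 new -> 22 infected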